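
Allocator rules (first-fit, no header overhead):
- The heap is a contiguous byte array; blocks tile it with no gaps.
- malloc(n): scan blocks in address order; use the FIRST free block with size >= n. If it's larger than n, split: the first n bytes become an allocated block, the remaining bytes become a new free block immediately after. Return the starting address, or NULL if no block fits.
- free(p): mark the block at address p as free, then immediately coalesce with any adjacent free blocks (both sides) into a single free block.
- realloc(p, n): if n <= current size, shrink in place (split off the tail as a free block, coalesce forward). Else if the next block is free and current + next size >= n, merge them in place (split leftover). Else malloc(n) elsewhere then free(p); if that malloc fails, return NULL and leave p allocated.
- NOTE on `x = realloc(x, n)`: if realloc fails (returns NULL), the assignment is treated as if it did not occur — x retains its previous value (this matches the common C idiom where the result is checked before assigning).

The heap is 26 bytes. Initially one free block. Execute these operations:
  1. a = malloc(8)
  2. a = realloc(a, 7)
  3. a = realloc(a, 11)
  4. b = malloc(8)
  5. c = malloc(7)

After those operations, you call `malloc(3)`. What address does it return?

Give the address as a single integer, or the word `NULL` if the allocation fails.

Op 1: a = malloc(8) -> a = 0; heap: [0-7 ALLOC][8-25 FREE]
Op 2: a = realloc(a, 7) -> a = 0; heap: [0-6 ALLOC][7-25 FREE]
Op 3: a = realloc(a, 11) -> a = 0; heap: [0-10 ALLOC][11-25 FREE]
Op 4: b = malloc(8) -> b = 11; heap: [0-10 ALLOC][11-18 ALLOC][19-25 FREE]
Op 5: c = malloc(7) -> c = 19; heap: [0-10 ALLOC][11-18 ALLOC][19-25 ALLOC]
malloc(3): first-fit scan over [0-10 ALLOC][11-18 ALLOC][19-25 ALLOC] -> NULL

Answer: NULL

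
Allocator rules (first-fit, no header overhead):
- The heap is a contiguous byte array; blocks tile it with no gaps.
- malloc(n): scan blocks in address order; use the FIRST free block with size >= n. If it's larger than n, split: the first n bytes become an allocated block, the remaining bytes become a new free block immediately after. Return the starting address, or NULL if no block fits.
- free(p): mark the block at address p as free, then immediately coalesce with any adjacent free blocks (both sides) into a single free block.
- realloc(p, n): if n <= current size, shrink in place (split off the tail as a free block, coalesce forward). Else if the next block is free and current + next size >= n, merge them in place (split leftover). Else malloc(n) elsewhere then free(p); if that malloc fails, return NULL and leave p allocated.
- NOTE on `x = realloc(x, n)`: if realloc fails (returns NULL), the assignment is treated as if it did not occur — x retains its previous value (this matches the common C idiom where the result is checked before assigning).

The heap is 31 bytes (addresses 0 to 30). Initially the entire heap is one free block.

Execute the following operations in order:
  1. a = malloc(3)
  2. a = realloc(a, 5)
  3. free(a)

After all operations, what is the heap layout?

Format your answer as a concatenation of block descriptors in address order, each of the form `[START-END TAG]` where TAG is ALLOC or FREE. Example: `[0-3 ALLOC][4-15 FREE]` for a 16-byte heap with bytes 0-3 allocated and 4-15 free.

Op 1: a = malloc(3) -> a = 0; heap: [0-2 ALLOC][3-30 FREE]
Op 2: a = realloc(a, 5) -> a = 0; heap: [0-4 ALLOC][5-30 FREE]
Op 3: free(a) -> (freed a); heap: [0-30 FREE]

Answer: [0-30 FREE]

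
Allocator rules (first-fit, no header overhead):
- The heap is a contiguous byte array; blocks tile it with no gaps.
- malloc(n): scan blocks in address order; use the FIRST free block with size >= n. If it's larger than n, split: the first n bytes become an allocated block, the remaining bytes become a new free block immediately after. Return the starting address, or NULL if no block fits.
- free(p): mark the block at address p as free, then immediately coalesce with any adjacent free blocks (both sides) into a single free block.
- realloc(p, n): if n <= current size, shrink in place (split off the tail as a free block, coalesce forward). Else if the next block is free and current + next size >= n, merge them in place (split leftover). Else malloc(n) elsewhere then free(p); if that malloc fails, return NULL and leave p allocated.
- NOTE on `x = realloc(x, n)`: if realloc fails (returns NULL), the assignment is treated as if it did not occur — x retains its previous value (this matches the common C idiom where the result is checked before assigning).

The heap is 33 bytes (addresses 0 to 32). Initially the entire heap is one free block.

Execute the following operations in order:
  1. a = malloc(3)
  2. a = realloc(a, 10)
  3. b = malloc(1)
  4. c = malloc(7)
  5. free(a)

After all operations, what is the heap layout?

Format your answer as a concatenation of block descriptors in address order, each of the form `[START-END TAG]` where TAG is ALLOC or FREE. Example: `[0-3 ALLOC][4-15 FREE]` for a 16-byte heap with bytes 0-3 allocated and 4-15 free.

Answer: [0-9 FREE][10-10 ALLOC][11-17 ALLOC][18-32 FREE]

Derivation:
Op 1: a = malloc(3) -> a = 0; heap: [0-2 ALLOC][3-32 FREE]
Op 2: a = realloc(a, 10) -> a = 0; heap: [0-9 ALLOC][10-32 FREE]
Op 3: b = malloc(1) -> b = 10; heap: [0-9 ALLOC][10-10 ALLOC][11-32 FREE]
Op 4: c = malloc(7) -> c = 11; heap: [0-9 ALLOC][10-10 ALLOC][11-17 ALLOC][18-32 FREE]
Op 5: free(a) -> (freed a); heap: [0-9 FREE][10-10 ALLOC][11-17 ALLOC][18-32 FREE]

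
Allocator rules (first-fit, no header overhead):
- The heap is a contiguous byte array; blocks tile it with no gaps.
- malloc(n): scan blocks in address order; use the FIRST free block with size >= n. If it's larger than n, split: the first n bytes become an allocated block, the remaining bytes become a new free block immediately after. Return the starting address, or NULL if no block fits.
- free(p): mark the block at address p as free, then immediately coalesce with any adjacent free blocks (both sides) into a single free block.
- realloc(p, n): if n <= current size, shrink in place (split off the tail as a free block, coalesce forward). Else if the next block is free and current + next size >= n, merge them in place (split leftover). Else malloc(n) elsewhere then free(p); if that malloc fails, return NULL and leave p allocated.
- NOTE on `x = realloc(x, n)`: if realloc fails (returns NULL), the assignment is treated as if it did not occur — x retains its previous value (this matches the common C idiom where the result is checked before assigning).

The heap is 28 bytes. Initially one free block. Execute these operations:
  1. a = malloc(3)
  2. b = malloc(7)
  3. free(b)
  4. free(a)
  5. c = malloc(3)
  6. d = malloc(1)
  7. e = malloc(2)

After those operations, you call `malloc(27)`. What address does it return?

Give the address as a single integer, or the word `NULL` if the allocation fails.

Answer: NULL

Derivation:
Op 1: a = malloc(3) -> a = 0; heap: [0-2 ALLOC][3-27 FREE]
Op 2: b = malloc(7) -> b = 3; heap: [0-2 ALLOC][3-9 ALLOC][10-27 FREE]
Op 3: free(b) -> (freed b); heap: [0-2 ALLOC][3-27 FREE]
Op 4: free(a) -> (freed a); heap: [0-27 FREE]
Op 5: c = malloc(3) -> c = 0; heap: [0-2 ALLOC][3-27 FREE]
Op 6: d = malloc(1) -> d = 3; heap: [0-2 ALLOC][3-3 ALLOC][4-27 FREE]
Op 7: e = malloc(2) -> e = 4; heap: [0-2 ALLOC][3-3 ALLOC][4-5 ALLOC][6-27 FREE]
malloc(27): first-fit scan over [0-2 ALLOC][3-3 ALLOC][4-5 ALLOC][6-27 FREE] -> NULL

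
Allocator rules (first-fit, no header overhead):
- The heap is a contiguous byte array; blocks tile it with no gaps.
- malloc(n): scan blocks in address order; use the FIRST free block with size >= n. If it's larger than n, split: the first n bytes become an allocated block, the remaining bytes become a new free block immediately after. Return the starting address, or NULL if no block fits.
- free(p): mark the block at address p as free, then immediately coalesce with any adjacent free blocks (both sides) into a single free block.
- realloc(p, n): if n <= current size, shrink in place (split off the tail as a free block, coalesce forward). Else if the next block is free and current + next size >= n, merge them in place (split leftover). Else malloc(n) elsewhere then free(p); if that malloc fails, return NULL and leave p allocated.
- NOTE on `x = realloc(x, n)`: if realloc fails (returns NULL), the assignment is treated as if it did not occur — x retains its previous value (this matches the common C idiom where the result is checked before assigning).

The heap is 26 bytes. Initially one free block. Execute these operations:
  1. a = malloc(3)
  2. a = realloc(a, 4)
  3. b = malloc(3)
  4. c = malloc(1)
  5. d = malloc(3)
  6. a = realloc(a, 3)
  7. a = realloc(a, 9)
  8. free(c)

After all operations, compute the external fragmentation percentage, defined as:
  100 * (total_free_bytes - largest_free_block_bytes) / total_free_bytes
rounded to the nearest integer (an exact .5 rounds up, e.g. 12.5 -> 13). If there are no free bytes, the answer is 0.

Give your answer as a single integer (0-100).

Op 1: a = malloc(3) -> a = 0; heap: [0-2 ALLOC][3-25 FREE]
Op 2: a = realloc(a, 4) -> a = 0; heap: [0-3 ALLOC][4-25 FREE]
Op 3: b = malloc(3) -> b = 4; heap: [0-3 ALLOC][4-6 ALLOC][7-25 FREE]
Op 4: c = malloc(1) -> c = 7; heap: [0-3 ALLOC][4-6 ALLOC][7-7 ALLOC][8-25 FREE]
Op 5: d = malloc(3) -> d = 8; heap: [0-3 ALLOC][4-6 ALLOC][7-7 ALLOC][8-10 ALLOC][11-25 FREE]
Op 6: a = realloc(a, 3) -> a = 0; heap: [0-2 ALLOC][3-3 FREE][4-6 ALLOC][7-7 ALLOC][8-10 ALLOC][11-25 FREE]
Op 7: a = realloc(a, 9) -> a = 11; heap: [0-3 FREE][4-6 ALLOC][7-7 ALLOC][8-10 ALLOC][11-19 ALLOC][20-25 FREE]
Op 8: free(c) -> (freed c); heap: [0-3 FREE][4-6 ALLOC][7-7 FREE][8-10 ALLOC][11-19 ALLOC][20-25 FREE]
Free blocks: [4 1 6] total_free=11 largest=6 -> 100*(11-6)/11 = 500/11 ≈ 45.455 -> rounds to 45

Answer: 45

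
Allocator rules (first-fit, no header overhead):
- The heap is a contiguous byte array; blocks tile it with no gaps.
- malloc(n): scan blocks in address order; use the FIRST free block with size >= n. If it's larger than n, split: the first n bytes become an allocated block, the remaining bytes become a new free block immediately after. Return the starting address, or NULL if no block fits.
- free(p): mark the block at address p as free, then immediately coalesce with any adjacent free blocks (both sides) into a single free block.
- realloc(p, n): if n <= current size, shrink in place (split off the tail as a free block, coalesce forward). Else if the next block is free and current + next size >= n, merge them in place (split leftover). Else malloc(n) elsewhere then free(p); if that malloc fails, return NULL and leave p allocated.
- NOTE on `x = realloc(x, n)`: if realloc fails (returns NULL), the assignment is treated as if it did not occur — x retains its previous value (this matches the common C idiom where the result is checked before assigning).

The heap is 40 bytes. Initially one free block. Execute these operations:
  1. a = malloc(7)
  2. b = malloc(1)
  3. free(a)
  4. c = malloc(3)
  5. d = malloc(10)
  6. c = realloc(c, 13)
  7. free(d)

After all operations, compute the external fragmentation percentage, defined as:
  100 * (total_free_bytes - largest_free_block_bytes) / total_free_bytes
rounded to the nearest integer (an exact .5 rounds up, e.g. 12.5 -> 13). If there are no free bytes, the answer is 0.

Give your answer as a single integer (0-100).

Answer: 62

Derivation:
Op 1: a = malloc(7) -> a = 0; heap: [0-6 ALLOC][7-39 FREE]
Op 2: b = malloc(1) -> b = 7; heap: [0-6 ALLOC][7-7 ALLOC][8-39 FREE]
Op 3: free(a) -> (freed a); heap: [0-6 FREE][7-7 ALLOC][8-39 FREE]
Op 4: c = malloc(3) -> c = 0; heap: [0-2 ALLOC][3-6 FREE][7-7 ALLOC][8-39 FREE]
Op 5: d = malloc(10) -> d = 8; heap: [0-2 ALLOC][3-6 FREE][7-7 ALLOC][8-17 ALLOC][18-39 FREE]
Op 6: c = realloc(c, 13) -> c = 18; heap: [0-6 FREE][7-7 ALLOC][8-17 ALLOC][18-30 ALLOC][31-39 FREE]
Op 7: free(d) -> (freed d); heap: [0-6 FREE][7-7 ALLOC][8-17 FREE][18-30 ALLOC][31-39 FREE]
Free blocks: [7 10 9] total_free=26 largest=10 -> 100*(26-10)/26 = 1600/26 ≈ 61.538 -> rounds to 62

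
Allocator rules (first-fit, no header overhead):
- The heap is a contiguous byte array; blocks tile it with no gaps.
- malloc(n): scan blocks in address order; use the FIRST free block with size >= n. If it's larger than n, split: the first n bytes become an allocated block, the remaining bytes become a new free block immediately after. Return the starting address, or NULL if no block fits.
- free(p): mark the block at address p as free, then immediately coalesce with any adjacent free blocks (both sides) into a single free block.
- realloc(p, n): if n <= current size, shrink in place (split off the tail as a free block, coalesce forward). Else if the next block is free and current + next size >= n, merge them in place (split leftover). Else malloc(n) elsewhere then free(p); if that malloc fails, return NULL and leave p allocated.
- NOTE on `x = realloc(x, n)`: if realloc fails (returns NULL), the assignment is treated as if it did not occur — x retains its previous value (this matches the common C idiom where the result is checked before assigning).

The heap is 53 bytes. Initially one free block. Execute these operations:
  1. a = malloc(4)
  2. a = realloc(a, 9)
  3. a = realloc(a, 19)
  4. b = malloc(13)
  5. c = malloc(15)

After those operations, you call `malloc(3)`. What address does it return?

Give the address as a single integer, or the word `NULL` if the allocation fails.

Answer: 47

Derivation:
Op 1: a = malloc(4) -> a = 0; heap: [0-3 ALLOC][4-52 FREE]
Op 2: a = realloc(a, 9) -> a = 0; heap: [0-8 ALLOC][9-52 FREE]
Op 3: a = realloc(a, 19) -> a = 0; heap: [0-18 ALLOC][19-52 FREE]
Op 4: b = malloc(13) -> b = 19; heap: [0-18 ALLOC][19-31 ALLOC][32-52 FREE]
Op 5: c = malloc(15) -> c = 32; heap: [0-18 ALLOC][19-31 ALLOC][32-46 ALLOC][47-52 FREE]
malloc(3): first-fit scan over [0-18 ALLOC][19-31 ALLOC][32-46 ALLOC][47-52 FREE] -> 47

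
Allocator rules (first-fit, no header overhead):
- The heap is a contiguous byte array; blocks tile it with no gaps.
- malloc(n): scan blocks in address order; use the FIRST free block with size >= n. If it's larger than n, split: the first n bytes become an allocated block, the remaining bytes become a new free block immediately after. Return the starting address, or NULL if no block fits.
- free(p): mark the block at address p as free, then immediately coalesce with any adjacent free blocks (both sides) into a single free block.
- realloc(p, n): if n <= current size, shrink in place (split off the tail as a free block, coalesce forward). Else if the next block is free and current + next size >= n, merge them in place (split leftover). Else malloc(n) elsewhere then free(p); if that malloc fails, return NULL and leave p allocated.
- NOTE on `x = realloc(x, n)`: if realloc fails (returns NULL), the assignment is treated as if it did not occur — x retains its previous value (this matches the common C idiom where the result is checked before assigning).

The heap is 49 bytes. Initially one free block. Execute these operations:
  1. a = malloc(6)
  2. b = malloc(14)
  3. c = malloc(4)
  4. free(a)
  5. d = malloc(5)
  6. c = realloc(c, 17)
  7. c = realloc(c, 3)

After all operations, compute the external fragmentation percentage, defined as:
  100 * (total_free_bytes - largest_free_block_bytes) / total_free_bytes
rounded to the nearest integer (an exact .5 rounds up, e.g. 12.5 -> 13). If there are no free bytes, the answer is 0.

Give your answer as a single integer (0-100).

Op 1: a = malloc(6) -> a = 0; heap: [0-5 ALLOC][6-48 FREE]
Op 2: b = malloc(14) -> b = 6; heap: [0-5 ALLOC][6-19 ALLOC][20-48 FREE]
Op 3: c = malloc(4) -> c = 20; heap: [0-5 ALLOC][6-19 ALLOC][20-23 ALLOC][24-48 FREE]
Op 4: free(a) -> (freed a); heap: [0-5 FREE][6-19 ALLOC][20-23 ALLOC][24-48 FREE]
Op 5: d = malloc(5) -> d = 0; heap: [0-4 ALLOC][5-5 FREE][6-19 ALLOC][20-23 ALLOC][24-48 FREE]
Op 6: c = realloc(c, 17) -> c = 20; heap: [0-4 ALLOC][5-5 FREE][6-19 ALLOC][20-36 ALLOC][37-48 FREE]
Op 7: c = realloc(c, 3) -> c = 20; heap: [0-4 ALLOC][5-5 FREE][6-19 ALLOC][20-22 ALLOC][23-48 FREE]
Free blocks: [1 26] total_free=27 largest=26 -> 100*(27-26)/27 = 100/27 ≈ 3.704 -> rounds to 4

Answer: 4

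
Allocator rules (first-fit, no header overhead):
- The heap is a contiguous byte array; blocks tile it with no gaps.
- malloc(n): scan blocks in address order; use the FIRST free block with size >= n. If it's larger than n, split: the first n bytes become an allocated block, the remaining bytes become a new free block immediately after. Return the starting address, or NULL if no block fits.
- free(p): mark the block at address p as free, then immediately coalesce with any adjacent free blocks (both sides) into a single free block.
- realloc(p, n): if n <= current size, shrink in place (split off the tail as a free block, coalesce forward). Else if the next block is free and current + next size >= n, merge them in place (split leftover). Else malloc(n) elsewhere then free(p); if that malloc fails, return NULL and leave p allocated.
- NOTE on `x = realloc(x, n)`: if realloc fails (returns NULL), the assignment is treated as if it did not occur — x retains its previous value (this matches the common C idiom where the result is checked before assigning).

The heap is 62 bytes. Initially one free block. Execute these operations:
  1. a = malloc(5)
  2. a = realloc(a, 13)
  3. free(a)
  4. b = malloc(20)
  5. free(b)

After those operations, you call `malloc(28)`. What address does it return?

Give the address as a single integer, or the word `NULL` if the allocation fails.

Op 1: a = malloc(5) -> a = 0; heap: [0-4 ALLOC][5-61 FREE]
Op 2: a = realloc(a, 13) -> a = 0; heap: [0-12 ALLOC][13-61 FREE]
Op 3: free(a) -> (freed a); heap: [0-61 FREE]
Op 4: b = malloc(20) -> b = 0; heap: [0-19 ALLOC][20-61 FREE]
Op 5: free(b) -> (freed b); heap: [0-61 FREE]
malloc(28): first-fit scan over [0-61 FREE] -> 0

Answer: 0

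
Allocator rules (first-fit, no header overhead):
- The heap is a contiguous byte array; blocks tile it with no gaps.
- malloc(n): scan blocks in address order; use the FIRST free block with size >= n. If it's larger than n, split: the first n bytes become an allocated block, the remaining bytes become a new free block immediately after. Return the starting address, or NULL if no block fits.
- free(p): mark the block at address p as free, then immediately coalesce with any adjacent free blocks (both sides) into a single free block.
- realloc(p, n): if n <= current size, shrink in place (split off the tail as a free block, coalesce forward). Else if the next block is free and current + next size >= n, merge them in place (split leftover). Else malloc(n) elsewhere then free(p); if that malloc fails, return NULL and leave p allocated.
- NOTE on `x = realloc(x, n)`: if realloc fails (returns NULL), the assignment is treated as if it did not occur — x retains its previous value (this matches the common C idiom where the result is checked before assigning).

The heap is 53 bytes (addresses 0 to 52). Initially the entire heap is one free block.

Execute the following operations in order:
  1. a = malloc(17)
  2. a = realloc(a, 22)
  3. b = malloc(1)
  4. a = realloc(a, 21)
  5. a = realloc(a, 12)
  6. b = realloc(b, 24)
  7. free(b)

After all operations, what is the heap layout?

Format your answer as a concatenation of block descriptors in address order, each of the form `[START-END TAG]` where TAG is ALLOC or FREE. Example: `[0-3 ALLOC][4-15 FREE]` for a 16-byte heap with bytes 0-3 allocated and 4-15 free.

Answer: [0-11 ALLOC][12-52 FREE]

Derivation:
Op 1: a = malloc(17) -> a = 0; heap: [0-16 ALLOC][17-52 FREE]
Op 2: a = realloc(a, 22) -> a = 0; heap: [0-21 ALLOC][22-52 FREE]
Op 3: b = malloc(1) -> b = 22; heap: [0-21 ALLOC][22-22 ALLOC][23-52 FREE]
Op 4: a = realloc(a, 21) -> a = 0; heap: [0-20 ALLOC][21-21 FREE][22-22 ALLOC][23-52 FREE]
Op 5: a = realloc(a, 12) -> a = 0; heap: [0-11 ALLOC][12-21 FREE][22-22 ALLOC][23-52 FREE]
Op 6: b = realloc(b, 24) -> b = 22; heap: [0-11 ALLOC][12-21 FREE][22-45 ALLOC][46-52 FREE]
Op 7: free(b) -> (freed b); heap: [0-11 ALLOC][12-52 FREE]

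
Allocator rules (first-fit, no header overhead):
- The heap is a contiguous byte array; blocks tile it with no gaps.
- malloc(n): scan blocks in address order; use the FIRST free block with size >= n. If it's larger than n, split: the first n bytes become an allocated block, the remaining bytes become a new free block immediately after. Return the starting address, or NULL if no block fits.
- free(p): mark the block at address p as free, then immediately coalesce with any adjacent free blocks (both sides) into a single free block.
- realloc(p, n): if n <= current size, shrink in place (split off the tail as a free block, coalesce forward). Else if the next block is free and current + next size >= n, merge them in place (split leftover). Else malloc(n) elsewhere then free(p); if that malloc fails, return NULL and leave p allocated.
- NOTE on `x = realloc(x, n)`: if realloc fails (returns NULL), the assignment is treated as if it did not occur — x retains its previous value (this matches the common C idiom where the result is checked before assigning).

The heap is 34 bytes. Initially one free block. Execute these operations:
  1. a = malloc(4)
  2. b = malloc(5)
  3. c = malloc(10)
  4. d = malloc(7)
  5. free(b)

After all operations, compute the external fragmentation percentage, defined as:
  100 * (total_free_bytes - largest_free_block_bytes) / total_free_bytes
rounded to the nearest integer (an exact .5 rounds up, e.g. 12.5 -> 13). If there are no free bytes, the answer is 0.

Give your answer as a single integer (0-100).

Answer: 38

Derivation:
Op 1: a = malloc(4) -> a = 0; heap: [0-3 ALLOC][4-33 FREE]
Op 2: b = malloc(5) -> b = 4; heap: [0-3 ALLOC][4-8 ALLOC][9-33 FREE]
Op 3: c = malloc(10) -> c = 9; heap: [0-3 ALLOC][4-8 ALLOC][9-18 ALLOC][19-33 FREE]
Op 4: d = malloc(7) -> d = 19; heap: [0-3 ALLOC][4-8 ALLOC][9-18 ALLOC][19-25 ALLOC][26-33 FREE]
Op 5: free(b) -> (freed b); heap: [0-3 ALLOC][4-8 FREE][9-18 ALLOC][19-25 ALLOC][26-33 FREE]
Free blocks: [5 8] total_free=13 largest=8 -> 100*(13-8)/13 = 500/13 ≈ 38.462 -> rounds to 38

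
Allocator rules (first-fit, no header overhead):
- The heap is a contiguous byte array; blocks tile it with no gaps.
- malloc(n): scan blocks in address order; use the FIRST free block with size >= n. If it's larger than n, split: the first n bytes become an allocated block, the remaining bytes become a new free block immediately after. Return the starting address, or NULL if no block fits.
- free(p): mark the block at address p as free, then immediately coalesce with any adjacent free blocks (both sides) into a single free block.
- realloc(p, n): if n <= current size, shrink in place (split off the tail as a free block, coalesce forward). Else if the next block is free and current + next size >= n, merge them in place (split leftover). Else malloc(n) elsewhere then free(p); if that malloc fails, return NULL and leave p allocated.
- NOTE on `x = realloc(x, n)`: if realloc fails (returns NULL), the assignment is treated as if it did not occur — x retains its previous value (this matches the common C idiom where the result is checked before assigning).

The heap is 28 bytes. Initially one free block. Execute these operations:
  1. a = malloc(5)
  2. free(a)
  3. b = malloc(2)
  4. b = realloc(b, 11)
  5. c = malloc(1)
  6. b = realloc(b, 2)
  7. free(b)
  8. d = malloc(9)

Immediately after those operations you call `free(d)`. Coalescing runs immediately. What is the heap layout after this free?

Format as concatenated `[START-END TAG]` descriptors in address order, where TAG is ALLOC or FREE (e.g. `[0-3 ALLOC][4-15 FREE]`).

Op 1: a = malloc(5) -> a = 0; heap: [0-4 ALLOC][5-27 FREE]
Op 2: free(a) -> (freed a); heap: [0-27 FREE]
Op 3: b = malloc(2) -> b = 0; heap: [0-1 ALLOC][2-27 FREE]
Op 4: b = realloc(b, 11) -> b = 0; heap: [0-10 ALLOC][11-27 FREE]
Op 5: c = malloc(1) -> c = 11; heap: [0-10 ALLOC][11-11 ALLOC][12-27 FREE]
Op 6: b = realloc(b, 2) -> b = 0; heap: [0-1 ALLOC][2-10 FREE][11-11 ALLOC][12-27 FREE]
Op 7: free(b) -> (freed b); heap: [0-10 FREE][11-11 ALLOC][12-27 FREE]
Op 8: d = malloc(9) -> d = 0; heap: [0-8 ALLOC][9-10 FREE][11-11 ALLOC][12-27 FREE]
free(d): d = 0 -> block [0-8 ALLOC]; mark free, coalesce with adjacent free neighbors -> [0-10 FREE][11-11 ALLOC][12-27 FREE]

Answer: [0-10 FREE][11-11 ALLOC][12-27 FREE]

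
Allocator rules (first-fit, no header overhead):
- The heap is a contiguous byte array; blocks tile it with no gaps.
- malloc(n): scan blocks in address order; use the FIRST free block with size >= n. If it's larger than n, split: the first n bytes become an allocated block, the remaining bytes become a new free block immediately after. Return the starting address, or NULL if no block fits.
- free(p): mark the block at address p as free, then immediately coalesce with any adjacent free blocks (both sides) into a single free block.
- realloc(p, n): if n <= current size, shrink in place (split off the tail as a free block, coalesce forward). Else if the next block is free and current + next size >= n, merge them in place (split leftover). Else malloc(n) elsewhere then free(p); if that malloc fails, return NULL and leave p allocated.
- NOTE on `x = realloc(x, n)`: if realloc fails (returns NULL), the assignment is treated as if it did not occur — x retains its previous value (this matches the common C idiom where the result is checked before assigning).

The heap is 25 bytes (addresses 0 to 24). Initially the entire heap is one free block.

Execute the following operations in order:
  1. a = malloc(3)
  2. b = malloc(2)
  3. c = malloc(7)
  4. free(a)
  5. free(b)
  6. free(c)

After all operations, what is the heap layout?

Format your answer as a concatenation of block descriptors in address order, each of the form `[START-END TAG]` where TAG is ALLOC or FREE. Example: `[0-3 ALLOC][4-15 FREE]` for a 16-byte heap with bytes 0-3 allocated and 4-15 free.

Op 1: a = malloc(3) -> a = 0; heap: [0-2 ALLOC][3-24 FREE]
Op 2: b = malloc(2) -> b = 3; heap: [0-2 ALLOC][3-4 ALLOC][5-24 FREE]
Op 3: c = malloc(7) -> c = 5; heap: [0-2 ALLOC][3-4 ALLOC][5-11 ALLOC][12-24 FREE]
Op 4: free(a) -> (freed a); heap: [0-2 FREE][3-4 ALLOC][5-11 ALLOC][12-24 FREE]
Op 5: free(b) -> (freed b); heap: [0-4 FREE][5-11 ALLOC][12-24 FREE]
Op 6: free(c) -> (freed c); heap: [0-24 FREE]

Answer: [0-24 FREE]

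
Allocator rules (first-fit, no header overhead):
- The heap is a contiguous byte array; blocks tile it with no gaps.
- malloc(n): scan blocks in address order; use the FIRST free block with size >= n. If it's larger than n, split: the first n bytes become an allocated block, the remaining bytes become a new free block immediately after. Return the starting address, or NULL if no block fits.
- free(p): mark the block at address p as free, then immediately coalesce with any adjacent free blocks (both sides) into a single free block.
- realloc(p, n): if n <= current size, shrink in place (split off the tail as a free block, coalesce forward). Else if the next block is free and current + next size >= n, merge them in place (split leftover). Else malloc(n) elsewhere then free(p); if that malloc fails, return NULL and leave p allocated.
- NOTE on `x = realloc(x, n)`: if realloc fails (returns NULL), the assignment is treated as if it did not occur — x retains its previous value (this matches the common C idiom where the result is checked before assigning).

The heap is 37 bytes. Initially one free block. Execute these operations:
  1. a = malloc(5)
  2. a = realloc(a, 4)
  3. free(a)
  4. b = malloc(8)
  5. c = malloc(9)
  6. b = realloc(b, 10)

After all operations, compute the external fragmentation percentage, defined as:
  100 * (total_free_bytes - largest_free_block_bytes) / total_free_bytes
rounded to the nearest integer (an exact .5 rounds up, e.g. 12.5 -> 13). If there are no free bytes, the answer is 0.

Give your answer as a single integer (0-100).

Answer: 44

Derivation:
Op 1: a = malloc(5) -> a = 0; heap: [0-4 ALLOC][5-36 FREE]
Op 2: a = realloc(a, 4) -> a = 0; heap: [0-3 ALLOC][4-36 FREE]
Op 3: free(a) -> (freed a); heap: [0-36 FREE]
Op 4: b = malloc(8) -> b = 0; heap: [0-7 ALLOC][8-36 FREE]
Op 5: c = malloc(9) -> c = 8; heap: [0-7 ALLOC][8-16 ALLOC][17-36 FREE]
Op 6: b = realloc(b, 10) -> b = 17; heap: [0-7 FREE][8-16 ALLOC][17-26 ALLOC][27-36 FREE]
Free blocks: [8 10] total_free=18 largest=10 -> 100*(18-10)/18 = 800/18 ≈ 44.444 -> rounds to 44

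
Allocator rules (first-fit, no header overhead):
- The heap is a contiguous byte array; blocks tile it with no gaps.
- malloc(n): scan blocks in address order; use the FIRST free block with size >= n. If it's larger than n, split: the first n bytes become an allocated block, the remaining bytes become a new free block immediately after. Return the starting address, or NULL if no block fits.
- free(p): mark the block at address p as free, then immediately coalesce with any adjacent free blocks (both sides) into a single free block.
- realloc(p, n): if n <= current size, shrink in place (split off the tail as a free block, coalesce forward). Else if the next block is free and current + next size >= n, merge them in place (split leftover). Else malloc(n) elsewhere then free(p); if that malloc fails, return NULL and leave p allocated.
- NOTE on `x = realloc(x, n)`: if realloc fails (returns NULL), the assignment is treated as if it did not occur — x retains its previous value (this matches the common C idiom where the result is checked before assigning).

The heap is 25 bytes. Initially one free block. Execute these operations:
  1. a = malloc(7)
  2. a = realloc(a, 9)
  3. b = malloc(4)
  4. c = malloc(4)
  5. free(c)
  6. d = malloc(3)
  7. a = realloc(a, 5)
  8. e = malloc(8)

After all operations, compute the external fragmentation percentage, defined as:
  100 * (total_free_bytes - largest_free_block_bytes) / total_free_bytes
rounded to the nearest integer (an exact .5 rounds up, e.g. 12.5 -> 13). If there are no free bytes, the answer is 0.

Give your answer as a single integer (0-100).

Op 1: a = malloc(7) -> a = 0; heap: [0-6 ALLOC][7-24 FREE]
Op 2: a = realloc(a, 9) -> a = 0; heap: [0-8 ALLOC][9-24 FREE]
Op 3: b = malloc(4) -> b = 9; heap: [0-8 ALLOC][9-12 ALLOC][13-24 FREE]
Op 4: c = malloc(4) -> c = 13; heap: [0-8 ALLOC][9-12 ALLOC][13-16 ALLOC][17-24 FREE]
Op 5: free(c) -> (freed c); heap: [0-8 ALLOC][9-12 ALLOC][13-24 FREE]
Op 6: d = malloc(3) -> d = 13; heap: [0-8 ALLOC][9-12 ALLOC][13-15 ALLOC][16-24 FREE]
Op 7: a = realloc(a, 5) -> a = 0; heap: [0-4 ALLOC][5-8 FREE][9-12 ALLOC][13-15 ALLOC][16-24 FREE]
Op 8: e = malloc(8) -> e = 16; heap: [0-4 ALLOC][5-8 FREE][9-12 ALLOC][13-15 ALLOC][16-23 ALLOC][24-24 FREE]
Free blocks: [4 1] total_free=5 largest=4 -> 100*(5-4)/5 = 100/5 = 20

Answer: 20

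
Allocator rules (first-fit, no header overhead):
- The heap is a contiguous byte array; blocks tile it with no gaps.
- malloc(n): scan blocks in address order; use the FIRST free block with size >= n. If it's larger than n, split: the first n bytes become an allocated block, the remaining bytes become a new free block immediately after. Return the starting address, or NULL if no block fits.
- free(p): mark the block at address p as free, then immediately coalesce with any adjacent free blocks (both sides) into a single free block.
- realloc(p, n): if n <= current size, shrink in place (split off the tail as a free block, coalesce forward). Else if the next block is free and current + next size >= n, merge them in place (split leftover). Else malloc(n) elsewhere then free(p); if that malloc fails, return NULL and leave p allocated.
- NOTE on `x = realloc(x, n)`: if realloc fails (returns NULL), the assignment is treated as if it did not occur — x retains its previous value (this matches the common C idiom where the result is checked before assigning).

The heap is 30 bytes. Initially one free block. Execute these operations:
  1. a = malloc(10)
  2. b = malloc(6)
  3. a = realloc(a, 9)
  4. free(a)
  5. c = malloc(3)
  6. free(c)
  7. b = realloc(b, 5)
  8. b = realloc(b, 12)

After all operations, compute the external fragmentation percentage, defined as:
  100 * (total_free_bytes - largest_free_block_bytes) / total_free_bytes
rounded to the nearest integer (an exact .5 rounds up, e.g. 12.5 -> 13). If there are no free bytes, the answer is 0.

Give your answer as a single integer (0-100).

Answer: 44

Derivation:
Op 1: a = malloc(10) -> a = 0; heap: [0-9 ALLOC][10-29 FREE]
Op 2: b = malloc(6) -> b = 10; heap: [0-9 ALLOC][10-15 ALLOC][16-29 FREE]
Op 3: a = realloc(a, 9) -> a = 0; heap: [0-8 ALLOC][9-9 FREE][10-15 ALLOC][16-29 FREE]
Op 4: free(a) -> (freed a); heap: [0-9 FREE][10-15 ALLOC][16-29 FREE]
Op 5: c = malloc(3) -> c = 0; heap: [0-2 ALLOC][3-9 FREE][10-15 ALLOC][16-29 FREE]
Op 6: free(c) -> (freed c); heap: [0-9 FREE][10-15 ALLOC][16-29 FREE]
Op 7: b = realloc(b, 5) -> b = 10; heap: [0-9 FREE][10-14 ALLOC][15-29 FREE]
Op 8: b = realloc(b, 12) -> b = 10; heap: [0-9 FREE][10-21 ALLOC][22-29 FREE]
Free blocks: [10 8] total_free=18 largest=10 -> 100*(18-10)/18 = 800/18 ≈ 44.444 -> rounds to 44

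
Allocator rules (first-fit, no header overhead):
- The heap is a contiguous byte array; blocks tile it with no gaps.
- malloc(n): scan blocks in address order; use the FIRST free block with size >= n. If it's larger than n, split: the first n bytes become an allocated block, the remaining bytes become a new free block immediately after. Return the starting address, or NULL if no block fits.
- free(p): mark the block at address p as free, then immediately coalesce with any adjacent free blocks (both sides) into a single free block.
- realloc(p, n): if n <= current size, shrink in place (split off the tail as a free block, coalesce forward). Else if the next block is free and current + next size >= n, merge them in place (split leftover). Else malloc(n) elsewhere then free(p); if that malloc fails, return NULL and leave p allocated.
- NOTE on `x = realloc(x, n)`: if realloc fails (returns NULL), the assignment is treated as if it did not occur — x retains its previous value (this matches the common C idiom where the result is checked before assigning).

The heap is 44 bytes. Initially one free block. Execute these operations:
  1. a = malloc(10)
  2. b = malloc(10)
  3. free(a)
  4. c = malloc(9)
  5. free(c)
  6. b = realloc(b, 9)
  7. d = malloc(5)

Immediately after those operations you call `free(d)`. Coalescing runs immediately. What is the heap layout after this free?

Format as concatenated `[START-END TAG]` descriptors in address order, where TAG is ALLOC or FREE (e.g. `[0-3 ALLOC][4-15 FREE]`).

Answer: [0-9 FREE][10-18 ALLOC][19-43 FREE]

Derivation:
Op 1: a = malloc(10) -> a = 0; heap: [0-9 ALLOC][10-43 FREE]
Op 2: b = malloc(10) -> b = 10; heap: [0-9 ALLOC][10-19 ALLOC][20-43 FREE]
Op 3: free(a) -> (freed a); heap: [0-9 FREE][10-19 ALLOC][20-43 FREE]
Op 4: c = malloc(9) -> c = 0; heap: [0-8 ALLOC][9-9 FREE][10-19 ALLOC][20-43 FREE]
Op 5: free(c) -> (freed c); heap: [0-9 FREE][10-19 ALLOC][20-43 FREE]
Op 6: b = realloc(b, 9) -> b = 10; heap: [0-9 FREE][10-18 ALLOC][19-43 FREE]
Op 7: d = malloc(5) -> d = 0; heap: [0-4 ALLOC][5-9 FREE][10-18 ALLOC][19-43 FREE]
free(d): d = 0 -> block [0-4 ALLOC]; mark free, coalesce with adjacent free neighbors -> [0-9 FREE][10-18 ALLOC][19-43 FREE]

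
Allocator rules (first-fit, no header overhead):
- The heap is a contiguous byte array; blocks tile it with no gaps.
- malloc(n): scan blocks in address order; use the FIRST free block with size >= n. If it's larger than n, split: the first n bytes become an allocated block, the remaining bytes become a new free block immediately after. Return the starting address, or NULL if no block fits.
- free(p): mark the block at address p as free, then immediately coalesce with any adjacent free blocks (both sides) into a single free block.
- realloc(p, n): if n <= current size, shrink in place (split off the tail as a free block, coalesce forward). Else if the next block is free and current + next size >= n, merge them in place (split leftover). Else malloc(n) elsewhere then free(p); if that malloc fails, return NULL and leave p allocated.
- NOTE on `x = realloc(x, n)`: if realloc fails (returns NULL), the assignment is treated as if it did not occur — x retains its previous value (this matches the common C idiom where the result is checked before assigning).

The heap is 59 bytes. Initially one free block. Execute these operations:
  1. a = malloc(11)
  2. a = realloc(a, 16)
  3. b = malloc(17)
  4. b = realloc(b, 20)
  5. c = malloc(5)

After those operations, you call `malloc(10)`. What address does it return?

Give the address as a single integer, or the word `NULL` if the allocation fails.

Op 1: a = malloc(11) -> a = 0; heap: [0-10 ALLOC][11-58 FREE]
Op 2: a = realloc(a, 16) -> a = 0; heap: [0-15 ALLOC][16-58 FREE]
Op 3: b = malloc(17) -> b = 16; heap: [0-15 ALLOC][16-32 ALLOC][33-58 FREE]
Op 4: b = realloc(b, 20) -> b = 16; heap: [0-15 ALLOC][16-35 ALLOC][36-58 FREE]
Op 5: c = malloc(5) -> c = 36; heap: [0-15 ALLOC][16-35 ALLOC][36-40 ALLOC][41-58 FREE]
malloc(10): first-fit scan over [0-15 ALLOC][16-35 ALLOC][36-40 ALLOC][41-58 FREE] -> 41

Answer: 41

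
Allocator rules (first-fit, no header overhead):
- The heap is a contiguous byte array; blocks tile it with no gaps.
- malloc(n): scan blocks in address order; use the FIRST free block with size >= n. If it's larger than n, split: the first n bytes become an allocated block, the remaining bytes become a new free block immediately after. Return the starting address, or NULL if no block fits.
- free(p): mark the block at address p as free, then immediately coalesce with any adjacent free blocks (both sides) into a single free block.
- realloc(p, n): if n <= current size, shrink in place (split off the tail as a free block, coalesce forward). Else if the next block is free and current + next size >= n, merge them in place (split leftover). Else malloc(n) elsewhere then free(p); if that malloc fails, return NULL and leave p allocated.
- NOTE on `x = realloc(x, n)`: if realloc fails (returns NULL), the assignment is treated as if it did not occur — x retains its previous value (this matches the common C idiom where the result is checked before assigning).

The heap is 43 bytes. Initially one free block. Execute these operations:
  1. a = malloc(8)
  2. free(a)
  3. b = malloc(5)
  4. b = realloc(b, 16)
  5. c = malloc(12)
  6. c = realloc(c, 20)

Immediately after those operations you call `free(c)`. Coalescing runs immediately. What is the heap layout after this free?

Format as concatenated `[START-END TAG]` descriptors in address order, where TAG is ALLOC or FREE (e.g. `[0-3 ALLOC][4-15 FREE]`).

Answer: [0-15 ALLOC][16-42 FREE]

Derivation:
Op 1: a = malloc(8) -> a = 0; heap: [0-7 ALLOC][8-42 FREE]
Op 2: free(a) -> (freed a); heap: [0-42 FREE]
Op 3: b = malloc(5) -> b = 0; heap: [0-4 ALLOC][5-42 FREE]
Op 4: b = realloc(b, 16) -> b = 0; heap: [0-15 ALLOC][16-42 FREE]
Op 5: c = malloc(12) -> c = 16; heap: [0-15 ALLOC][16-27 ALLOC][28-42 FREE]
Op 6: c = realloc(c, 20) -> c = 16; heap: [0-15 ALLOC][16-35 ALLOC][36-42 FREE]
free(c): c = 16 -> block [16-35 ALLOC]; mark free, coalesce with adjacent free neighbors -> [0-15 ALLOC][16-42 FREE]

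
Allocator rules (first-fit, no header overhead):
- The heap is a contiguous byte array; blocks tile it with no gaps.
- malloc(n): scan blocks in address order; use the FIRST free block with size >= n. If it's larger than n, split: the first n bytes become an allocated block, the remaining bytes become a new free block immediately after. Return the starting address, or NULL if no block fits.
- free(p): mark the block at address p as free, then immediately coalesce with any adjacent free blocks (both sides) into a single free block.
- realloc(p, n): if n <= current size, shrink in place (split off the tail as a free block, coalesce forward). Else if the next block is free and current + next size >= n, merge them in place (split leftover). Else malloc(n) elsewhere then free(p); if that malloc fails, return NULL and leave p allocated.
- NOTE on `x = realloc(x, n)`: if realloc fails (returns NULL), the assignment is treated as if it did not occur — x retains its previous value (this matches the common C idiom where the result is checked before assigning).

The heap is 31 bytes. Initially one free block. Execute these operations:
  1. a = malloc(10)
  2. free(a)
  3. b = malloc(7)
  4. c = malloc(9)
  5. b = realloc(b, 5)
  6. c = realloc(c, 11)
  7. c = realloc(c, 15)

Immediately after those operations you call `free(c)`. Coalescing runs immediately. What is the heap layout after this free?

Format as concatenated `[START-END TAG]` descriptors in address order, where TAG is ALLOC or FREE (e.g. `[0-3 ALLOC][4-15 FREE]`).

Op 1: a = malloc(10) -> a = 0; heap: [0-9 ALLOC][10-30 FREE]
Op 2: free(a) -> (freed a); heap: [0-30 FREE]
Op 3: b = malloc(7) -> b = 0; heap: [0-6 ALLOC][7-30 FREE]
Op 4: c = malloc(9) -> c = 7; heap: [0-6 ALLOC][7-15 ALLOC][16-30 FREE]
Op 5: b = realloc(b, 5) -> b = 0; heap: [0-4 ALLOC][5-6 FREE][7-15 ALLOC][16-30 FREE]
Op 6: c = realloc(c, 11) -> c = 7; heap: [0-4 ALLOC][5-6 FREE][7-17 ALLOC][18-30 FREE]
Op 7: c = realloc(c, 15) -> c = 7; heap: [0-4 ALLOC][5-6 FREE][7-21 ALLOC][22-30 FREE]
free(c): c = 7 -> block [7-21 ALLOC]; mark free, coalesce with adjacent free neighbors -> [0-4 ALLOC][5-30 FREE]

Answer: [0-4 ALLOC][5-30 FREE]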